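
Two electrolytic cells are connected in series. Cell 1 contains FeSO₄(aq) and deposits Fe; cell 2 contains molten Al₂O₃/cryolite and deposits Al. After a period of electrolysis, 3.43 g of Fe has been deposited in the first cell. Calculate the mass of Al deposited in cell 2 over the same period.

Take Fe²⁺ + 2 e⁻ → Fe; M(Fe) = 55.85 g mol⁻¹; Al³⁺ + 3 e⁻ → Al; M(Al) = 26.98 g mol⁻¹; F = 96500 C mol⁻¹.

n(Fe) = 3.43 / 55.85 = 0.06141 mol.
Since Fe²⁺ + 2 e⁻ → Fe, n(e⁻) passed = 2 × 0.06141 = 0.1228 mol.
Cells in series carry the same charge, so the same 0.1228 mol of electrons passes through cell 2.
Al³⁺ + 3 e⁻ → Al, so n(Al) = 0.1228 / 3 = 0.04094 mol.
m(Al) = 0.04094 × 26.98 = 1.10 g.

1.10 g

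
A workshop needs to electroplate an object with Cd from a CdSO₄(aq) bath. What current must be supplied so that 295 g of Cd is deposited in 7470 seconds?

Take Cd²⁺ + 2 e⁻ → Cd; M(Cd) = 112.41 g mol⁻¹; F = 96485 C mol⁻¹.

67.8 A

n(Cd) = 295 / 112.41 = 2.624 mol.
n(e⁻) = 2 × 2.624 = 5.249 mol.
Q = n(e⁻)·F = 5.249 × 96485 = 506400 C.
I = Q/t = 506400 / 7470.0 s = 67.8 A.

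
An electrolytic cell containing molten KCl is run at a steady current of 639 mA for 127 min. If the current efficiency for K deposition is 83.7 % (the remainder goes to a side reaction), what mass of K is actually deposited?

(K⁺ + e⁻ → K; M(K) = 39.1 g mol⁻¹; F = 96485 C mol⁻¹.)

Q = I·t = 0.6390 × 7620.0 = 4869 C.
n(e⁻) = 4869/96485 = 0.05047 mol; theoretically n(K) = 0.05047/1 = 0.05047 mol, m_theo = 1.973 g.
At 83.7 % efficiency, m_actual = 0.837 × 1.973 = 1.65 g.

1.65 g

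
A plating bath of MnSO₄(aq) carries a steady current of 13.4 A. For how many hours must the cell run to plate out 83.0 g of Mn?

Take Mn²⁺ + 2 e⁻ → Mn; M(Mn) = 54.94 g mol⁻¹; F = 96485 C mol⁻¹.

6.04 h

n(Mn) = m/M = 83.0 / 54.94 = 1.511 mol.
Each Mn atom requires 2 electrons, so n(e⁻) = 2 × 1.511 = 3.021 mol.
Q = n(e⁻)·F = 3.021 × 96485 = 291500 C.
t = Q/I = 291500 / 13.40 A = 21760 s = 6.04 h.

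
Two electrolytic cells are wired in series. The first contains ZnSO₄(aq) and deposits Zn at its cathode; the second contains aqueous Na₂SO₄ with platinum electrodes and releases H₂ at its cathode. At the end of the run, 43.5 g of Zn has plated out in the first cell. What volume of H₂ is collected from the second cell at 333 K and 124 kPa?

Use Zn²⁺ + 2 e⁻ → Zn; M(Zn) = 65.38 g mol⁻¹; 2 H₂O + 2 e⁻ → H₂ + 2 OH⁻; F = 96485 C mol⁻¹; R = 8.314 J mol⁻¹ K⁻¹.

n(Zn) = 43.5 / 65.38 = 0.6653 mol, so n(e⁻) = 2 × 0.6653 = 1.331 mol.
The cells are in series, so the same 1.331 mol of electrons passes through the second cell.
2 H₂O + 2 e⁻ → H₂ + 2 OH⁻ — 2 mol e⁻ per mol H₂, so n(H₂) = 1.331/2 = 0.6653 mol.
V = nRT/P = (0.6653 × 8.314 × 333) / (124 × 10³) = 0.0149 m³ = 14.9 L.

14.9 L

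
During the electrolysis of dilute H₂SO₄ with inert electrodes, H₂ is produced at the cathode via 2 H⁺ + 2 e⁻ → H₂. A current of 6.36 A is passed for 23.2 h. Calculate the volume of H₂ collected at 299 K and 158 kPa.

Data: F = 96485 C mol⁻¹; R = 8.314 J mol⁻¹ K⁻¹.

Q = I·t = 6.360 A × 83520 s = 531200 C.
n(e⁻) = Q/F = 531200 / 96485 = 5.505 mol.
2 electrons are transferred per H₂ molecule, so n(H₂) = 5.505 / 2 = 2.753 mol.
V = nRT/P = (2.753 × 8.314 × 299) / (158 × 10³ Pa) = 0.0433 m³ = 43.3 L.

43.3 L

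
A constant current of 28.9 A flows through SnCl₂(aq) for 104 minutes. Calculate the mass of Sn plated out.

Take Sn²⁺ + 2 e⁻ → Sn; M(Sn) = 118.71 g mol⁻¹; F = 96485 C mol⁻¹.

111 g

Q = I·t = 28.90 A × 6240.0 s = 180300 C.
n(e⁻) = Q/F = 180300 / 96485 = 1.869 mol.
Sn²⁺ + 2 e⁻ → Sn, so n(Sn) = n(e⁻)/2 = 0.9345 mol.
m = n·M = 0.9345 × 118.71 = 111 g.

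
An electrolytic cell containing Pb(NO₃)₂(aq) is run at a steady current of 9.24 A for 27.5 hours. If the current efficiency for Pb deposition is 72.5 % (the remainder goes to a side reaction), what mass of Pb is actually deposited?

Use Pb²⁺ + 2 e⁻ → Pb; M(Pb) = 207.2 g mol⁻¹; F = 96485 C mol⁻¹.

712 g

Q = I·t = 9.240 × 99000 = 914800 C.
n(e⁻) = 914800/96485 = 9.481 mol; theoretically n(Pb) = 9.481/2 = 4.740 mol, m_theo = 982.2 g.
At 72.5 % efficiency, m_actual = 0.725 × 982.2 = 712 g.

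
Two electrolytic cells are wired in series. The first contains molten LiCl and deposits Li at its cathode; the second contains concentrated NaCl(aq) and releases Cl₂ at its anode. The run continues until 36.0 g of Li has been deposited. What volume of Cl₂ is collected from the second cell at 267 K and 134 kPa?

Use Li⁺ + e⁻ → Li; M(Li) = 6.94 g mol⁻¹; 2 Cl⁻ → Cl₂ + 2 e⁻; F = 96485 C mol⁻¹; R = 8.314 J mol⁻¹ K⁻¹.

43.0 L

n(Li) = 36.0 / 6.94 = 5.187 mol, so n(e⁻) = 1 × 5.187 = 5.187 mol.
The cells are in series, so the same 5.187 mol of electrons passes through the second cell.
2 Cl⁻ → Cl₂ + 2 e⁻ — 2 mol e⁻ per mol Cl₂, so n(Cl₂) = 5.187/2 = 2.594 mol.
V = nRT/P = (2.594 × 8.314 × 267) / (134 × 10³) = 0.0430 m³ = 43.0 L.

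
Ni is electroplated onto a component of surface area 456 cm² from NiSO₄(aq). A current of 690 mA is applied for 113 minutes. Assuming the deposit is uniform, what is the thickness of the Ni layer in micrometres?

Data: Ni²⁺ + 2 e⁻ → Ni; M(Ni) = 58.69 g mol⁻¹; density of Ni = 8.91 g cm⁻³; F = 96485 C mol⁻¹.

Q = I·t = 0.6900 × 6780.0 = 4678 C; n(e⁻) = 0.04849 mol.
n(Ni) = n(e⁻)/2 = 0.02424 mol, so m = 0.02424 × 58.69 = 1.423 g.
Volume = m/ρ = 1.423 / 8.91 = 0.1597 cm³.
Thickness = V/A = 0.1597 / 456 = 3.50 × 10⁻⁴ cm = 3.50 μm.

3.50 μm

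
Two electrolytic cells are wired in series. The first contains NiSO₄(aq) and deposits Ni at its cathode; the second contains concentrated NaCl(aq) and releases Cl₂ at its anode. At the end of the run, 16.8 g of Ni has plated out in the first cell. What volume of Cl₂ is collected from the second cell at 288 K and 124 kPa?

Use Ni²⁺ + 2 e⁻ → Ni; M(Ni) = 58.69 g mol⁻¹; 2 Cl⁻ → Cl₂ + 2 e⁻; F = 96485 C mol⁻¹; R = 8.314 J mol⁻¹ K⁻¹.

5.53 L

n(Ni) = 16.8 / 58.69 = 0.2862 mol, so n(e⁻) = 2 × 0.2862 = 0.5725 mol.
The cells are in series, so the same 0.5725 mol of electrons passes through the second cell.
2 Cl⁻ → Cl₂ + 2 e⁻ — 2 mol e⁻ per mol Cl₂, so n(Cl₂) = 0.5725/2 = 0.2862 mol.
V = nRT/P = (0.2862 × 8.314 × 288) / (124 × 10³) = 0.00553 m³ = 5.53 L.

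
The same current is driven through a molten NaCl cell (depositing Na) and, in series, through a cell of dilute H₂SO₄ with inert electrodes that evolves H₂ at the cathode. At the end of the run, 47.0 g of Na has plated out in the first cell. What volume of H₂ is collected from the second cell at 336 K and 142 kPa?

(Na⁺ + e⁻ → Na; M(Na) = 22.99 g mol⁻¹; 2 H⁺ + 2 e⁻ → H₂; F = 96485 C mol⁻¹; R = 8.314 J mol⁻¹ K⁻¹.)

20.1 L

n(Na) = 47.0 / 22.99 = 2.044 mol, so n(e⁻) = 1 × 2.044 = 2.044 mol.
The cells are in series, so the same 2.044 mol of electrons passes through the second cell.
2 H⁺ + 2 e⁻ → H₂ — 2 mol e⁻ per mol H₂, so n(H₂) = 2.044/2 = 1.022 mol.
V = nRT/P = (1.022 × 8.314 × 336) / (142 × 10³) = 0.0201 m³ = 20.1 L.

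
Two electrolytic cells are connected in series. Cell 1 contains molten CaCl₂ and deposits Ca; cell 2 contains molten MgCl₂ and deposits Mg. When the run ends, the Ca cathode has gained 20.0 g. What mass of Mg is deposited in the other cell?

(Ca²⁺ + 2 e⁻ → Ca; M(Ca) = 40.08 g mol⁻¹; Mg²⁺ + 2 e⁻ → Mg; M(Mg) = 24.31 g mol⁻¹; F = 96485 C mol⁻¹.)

12.1 g

n(Ca) = 20.0 / 40.08 = 0.4990 mol.
Since Ca²⁺ + 2 e⁻ → Ca, n(e⁻) passed = 2 × 0.4990 = 0.9980 mol.
Cells in series carry the same charge, so the same 0.9980 mol of electrons passes through cell 2.
Mg²⁺ + 2 e⁻ → Mg, so n(Mg) = 0.9980 / 2 = 0.4990 mol.
m(Mg) = 0.4990 × 24.31 = 12.1 g.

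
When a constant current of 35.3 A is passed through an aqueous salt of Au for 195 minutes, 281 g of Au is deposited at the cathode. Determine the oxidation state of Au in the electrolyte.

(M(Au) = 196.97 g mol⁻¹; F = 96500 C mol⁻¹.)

Q = I·t = 35.30 A × 11700 s = 413000 C, so n(e⁻) = 413000/96500 = 4.280 mol.
n(Au) deposited = 281 / 196.97 = 1.427 mol.
Electrons per atom = n(e⁻)/n(Au) = 4.280 / 1.427 = 3.00 ≈ 3, so the ion is Au³⁺.

+3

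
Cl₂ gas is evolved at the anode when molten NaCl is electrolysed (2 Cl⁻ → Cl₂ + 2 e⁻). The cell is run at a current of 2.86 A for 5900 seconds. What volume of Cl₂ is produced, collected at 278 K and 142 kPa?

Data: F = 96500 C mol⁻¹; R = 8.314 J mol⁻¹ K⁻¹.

Q = I·t = 2.860 A × 5900.0 s = 16870 C.
n(e⁻) = Q/F = 16870 / 96500 = 0.1749 mol.
2 electrons are transferred per Cl₂ molecule, so n(Cl₂) = 0.1749 / 2 = 0.08743 mol.
V = nRT/P = (0.08743 × 8.314 × 278) / (142 × 10³ Pa) = 0.00142 m³ = 1.42 L.

1.42 L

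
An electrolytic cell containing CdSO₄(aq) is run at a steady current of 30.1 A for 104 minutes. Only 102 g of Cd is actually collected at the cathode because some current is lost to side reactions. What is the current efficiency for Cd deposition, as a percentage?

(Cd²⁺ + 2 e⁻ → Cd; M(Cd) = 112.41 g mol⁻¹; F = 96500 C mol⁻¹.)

Q = I·t = 30.10 × 6240.0 = 187800 C; n(e⁻) = 187800/96500 = 1.946 mol.
Theoretical n(Cd) = n(e⁻)/2 = 0.9732 mol, i.e. m_theo = 0.9732 × 112.41 = 109.4 g.
Efficiency = m_actual / m_theo = 102 / 109.4 = 93.2 %.

93.2 %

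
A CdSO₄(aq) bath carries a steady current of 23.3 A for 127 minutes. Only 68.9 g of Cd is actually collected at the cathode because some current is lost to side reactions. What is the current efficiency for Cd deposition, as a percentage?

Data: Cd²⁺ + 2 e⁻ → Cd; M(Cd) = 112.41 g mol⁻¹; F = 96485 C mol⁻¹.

Q = I·t = 23.30 × 7620.0 = 177500 C; n(e⁻) = 177500/96485 = 1.840 mol.
Theoretical n(Cd) = n(e⁻)/2 = 0.9201 mol, i.e. m_theo = 0.9201 × 112.41 = 103.4 g.
Efficiency = m_actual / m_theo = 68.9 / 103.4 = 66.6 %.

66.6 %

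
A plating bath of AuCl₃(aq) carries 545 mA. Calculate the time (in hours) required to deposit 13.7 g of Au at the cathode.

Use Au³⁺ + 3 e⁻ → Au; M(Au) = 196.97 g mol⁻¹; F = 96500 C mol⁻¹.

n(Au) = m/M = 13.7 / 196.97 = 0.06955 mol.
Each Au atom requires 3 electrons, so n(e⁻) = 3 × 0.06955 = 0.2087 mol.
Q = n(e⁻)·F = 0.2087 × 96500 = 20140 C.
t = Q/I = 20140 / 0.5450 A = 36950 s = 10.3 h.

10.3 h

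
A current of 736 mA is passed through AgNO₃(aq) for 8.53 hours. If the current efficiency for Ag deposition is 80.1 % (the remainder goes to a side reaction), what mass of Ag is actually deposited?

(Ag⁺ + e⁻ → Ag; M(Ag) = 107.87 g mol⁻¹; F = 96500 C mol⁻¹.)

Q = I·t = 0.7360 × 30708 = 22600 C.
n(e⁻) = 22600/96500 = 0.2342 mol; theoretically n(Ag) = 0.2342/1 = 0.2342 mol, m_theo = 25.26 g.
At 80.1 % efficiency, m_actual = 0.801 × 25.26 = 20.2 g.

20.2 g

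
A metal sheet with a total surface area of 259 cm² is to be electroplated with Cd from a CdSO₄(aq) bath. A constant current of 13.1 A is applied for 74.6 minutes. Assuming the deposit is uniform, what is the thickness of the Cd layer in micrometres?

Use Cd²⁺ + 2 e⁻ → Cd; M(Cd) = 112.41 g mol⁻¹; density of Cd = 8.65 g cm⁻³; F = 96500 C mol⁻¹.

152 μm

Q = I·t = 13.10 × 4476.0 = 58640 C; n(e⁻) = 0.6076 mol.
n(Cd) = n(e⁻)/2 = 0.3038 mol, so m = 0.3038 × 112.41 = 34.15 g.
Volume = m/ρ = 34.15 / 8.65 = 3.948 cm³.
Thickness = V/A = 3.948 / 259 = 0.0152 cm = 152 μm.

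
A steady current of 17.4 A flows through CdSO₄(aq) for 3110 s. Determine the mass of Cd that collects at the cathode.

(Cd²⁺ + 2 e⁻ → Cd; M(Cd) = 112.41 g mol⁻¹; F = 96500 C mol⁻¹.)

31.5 g

Q = I·t = 17.40 A × 3110.0 s = 54110 C.
n(e⁻) = Q/F = 54110 / 96500 = 0.5608 mol.
Cd²⁺ + 2 e⁻ → Cd, so n(Cd) = n(e⁻)/2 = 0.2804 mol.
m = n·M = 0.2804 × 112.41 = 31.5 g.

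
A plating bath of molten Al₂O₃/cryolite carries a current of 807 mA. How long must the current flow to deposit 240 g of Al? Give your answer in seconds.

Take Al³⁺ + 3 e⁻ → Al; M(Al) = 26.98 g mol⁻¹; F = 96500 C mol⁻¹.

n(Al) = m/M = 240 / 26.98 = 8.895 mol.
Each Al atom requires 3 electrons, so n(e⁻) = 3 × 8.895 = 26.69 mol.
Q = n(e⁻)·F = 26.69 × 96500 = 2575000 C.
t = Q/I = 2575000 / 0.8070 A = 3191000 s.

3.19 × 10⁶ s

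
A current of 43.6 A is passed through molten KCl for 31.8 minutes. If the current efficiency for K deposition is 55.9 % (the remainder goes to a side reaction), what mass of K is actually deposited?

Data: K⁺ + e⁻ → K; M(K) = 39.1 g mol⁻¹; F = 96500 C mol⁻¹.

18.8 g

Q = I·t = 43.60 × 1908.0 = 83190 C.
n(e⁻) = 83190/96500 = 0.8621 mol; theoretically n(K) = 0.8621/1 = 0.8621 mol, m_theo = 33.71 g.
At 55.9 % efficiency, m_actual = 0.559 × 33.71 = 18.8 g.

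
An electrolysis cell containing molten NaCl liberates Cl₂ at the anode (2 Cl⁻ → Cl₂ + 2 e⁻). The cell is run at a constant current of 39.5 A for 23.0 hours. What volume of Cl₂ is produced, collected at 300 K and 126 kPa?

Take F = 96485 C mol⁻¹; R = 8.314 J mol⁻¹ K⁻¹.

336 L

Q = I·t = 39.50 A × 82800 s = 3271000 C.
n(e⁻) = Q/F = 3271000 / 96485 = 33.90 mol.
2 electrons are transferred per Cl₂ molecule, so n(Cl₂) = 33.90 / 2 = 16.95 mol.
V = nRT/P = (16.95 × 8.314 × 300) / (126 × 10³ Pa) = 0.336 m³ = 336 L.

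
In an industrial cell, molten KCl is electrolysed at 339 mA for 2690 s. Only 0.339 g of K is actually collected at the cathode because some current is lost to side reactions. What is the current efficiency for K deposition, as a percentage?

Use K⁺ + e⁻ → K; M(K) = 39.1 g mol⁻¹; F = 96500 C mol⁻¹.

Q = I·t = 0.3390 × 2690.0 = 911.9 C; n(e⁻) = 911.9/96500 = 0.009450 mol.
Theoretical n(K) = n(e⁻)/1 = 0.009450 mol, i.e. m_theo = 0.009450 × 39.1 = 0.3695 g.
Efficiency = m_actual / m_theo = 0.339 / 0.3695 = 91.7 %.

91.7 %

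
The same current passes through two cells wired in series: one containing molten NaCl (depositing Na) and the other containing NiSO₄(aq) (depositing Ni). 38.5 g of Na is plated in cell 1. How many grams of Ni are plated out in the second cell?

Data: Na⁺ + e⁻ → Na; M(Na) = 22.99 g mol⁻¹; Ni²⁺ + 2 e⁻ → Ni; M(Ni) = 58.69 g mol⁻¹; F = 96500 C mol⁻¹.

n(Na) = 38.5 / 22.99 = 1.675 mol.
Since Na⁺ + e⁻ → Na, n(e⁻) passed = 1 × 1.675 = 1.675 mol.
Cells in series carry the same charge, so the same 1.675 mol of electrons passes through cell 2.
Ni²⁺ + 2 e⁻ → Ni, so n(Ni) = 1.675 / 2 = 0.8373 mol.
m(Ni) = 0.8373 × 58.69 = 49.1 g.

49.1 g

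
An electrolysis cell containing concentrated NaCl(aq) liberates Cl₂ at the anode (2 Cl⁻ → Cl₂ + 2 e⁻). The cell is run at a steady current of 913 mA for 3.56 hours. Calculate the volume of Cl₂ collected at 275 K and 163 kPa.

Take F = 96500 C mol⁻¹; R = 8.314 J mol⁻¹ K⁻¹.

0.850 L

Q = I·t = 0.9130 A × 12816 s = 11700 C.
n(e⁻) = Q/F = 11700 / 96500 = 0.1213 mol.
2 electrons are transferred per Cl₂ molecule, so n(Cl₂) = 0.1213 / 2 = 0.06063 mol.
V = nRT/P = (0.06063 × 8.314 × 275) / (163 × 10³ Pa) = 8.50 × 10⁻⁴ m³ = 0.850 L.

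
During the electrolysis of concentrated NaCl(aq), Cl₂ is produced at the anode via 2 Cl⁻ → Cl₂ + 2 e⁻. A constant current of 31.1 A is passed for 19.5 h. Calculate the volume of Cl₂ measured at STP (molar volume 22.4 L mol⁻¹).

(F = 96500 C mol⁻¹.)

253 L

Q = I·t = 31.10 A × 70200 s = 2183000 C.
n(e⁻) = Q/F = 2183000 / 96500 = 22.62 mol.
2 electrons are transferred per Cl₂ molecule, so n(Cl₂) = 22.62 / 2 = 11.31 mol.
V = n × V_m = 11.31 × 22.4 = 253 L.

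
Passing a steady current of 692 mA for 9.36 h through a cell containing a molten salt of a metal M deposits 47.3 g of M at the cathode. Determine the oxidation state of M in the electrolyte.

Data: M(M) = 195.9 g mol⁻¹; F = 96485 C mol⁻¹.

Q = I·t = 0.6920 A × 33696 s = 23320 C, so n(e⁻) = 23320/96485 = 0.2417 mol.
n(M) deposited = 47.3 / 195.9 = 0.2414 mol.
Electrons per atom = n(e⁻)/n(M) = 0.2417 / 0.2414 = 1.00 ≈ 1, so the ion is M⁺.

+1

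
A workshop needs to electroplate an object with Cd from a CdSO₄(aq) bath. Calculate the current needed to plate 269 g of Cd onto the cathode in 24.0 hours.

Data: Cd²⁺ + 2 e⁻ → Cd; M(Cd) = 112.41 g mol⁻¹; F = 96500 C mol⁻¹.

n(Cd) = 269 / 112.41 = 2.393 mol.
n(e⁻) = 2 × 2.393 = 4.786 mol.
Q = n(e⁻)·F = 4.786 × 96500 = 461900 C.
I = Q/t = 461900 / 86400 s = 5.35 A.

5.35 A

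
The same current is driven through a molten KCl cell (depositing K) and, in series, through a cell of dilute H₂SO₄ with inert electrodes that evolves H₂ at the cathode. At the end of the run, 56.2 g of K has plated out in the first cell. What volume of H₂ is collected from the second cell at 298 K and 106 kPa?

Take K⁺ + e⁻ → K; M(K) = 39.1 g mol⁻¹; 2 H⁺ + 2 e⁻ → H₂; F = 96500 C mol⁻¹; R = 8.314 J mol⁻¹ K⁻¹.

n(K) = 56.2 / 39.1 = 1.437 mol, so n(e⁻) = 1 × 1.437 = 1.437 mol.
The cells are in series, so the same 1.437 mol of electrons passes through the second cell.
2 H⁺ + 2 e⁻ → H₂ — 2 mol e⁻ per mol H₂, so n(H₂) = 1.437/2 = 0.7187 mol.
V = nRT/P = (0.7187 × 8.314 × 298) / (106 × 10³) = 0.0168 m³ = 16.8 L.

16.8 L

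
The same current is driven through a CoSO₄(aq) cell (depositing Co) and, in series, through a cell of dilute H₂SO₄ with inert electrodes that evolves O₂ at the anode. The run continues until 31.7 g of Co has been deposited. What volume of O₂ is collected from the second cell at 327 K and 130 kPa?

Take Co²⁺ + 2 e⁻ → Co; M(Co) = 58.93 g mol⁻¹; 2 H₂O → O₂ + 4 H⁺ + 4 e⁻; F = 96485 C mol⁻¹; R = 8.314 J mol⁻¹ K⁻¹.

5.62 L

n(Co) = 31.7 / 58.93 = 0.5379 mol, so n(e⁻) = 2 × 0.5379 = 1.076 mol.
The cells are in series, so the same 1.076 mol of electrons passes through the second cell.
2 H₂O → O₂ + 4 H⁺ + 4 e⁻ — 4 mol e⁻ per mol O₂, so n(O₂) = 1.076/4 = 0.2690 mol.
V = nRT/P = (0.2690 × 8.314 × 327) / (130 × 10³) = 0.00562 m³ = 5.62 L.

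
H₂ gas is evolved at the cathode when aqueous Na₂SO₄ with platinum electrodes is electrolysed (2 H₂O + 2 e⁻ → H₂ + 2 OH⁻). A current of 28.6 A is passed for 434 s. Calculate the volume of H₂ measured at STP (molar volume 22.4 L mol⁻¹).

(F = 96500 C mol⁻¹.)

Q = I·t = 28.60 A × 434.00 s = 12410 C.
n(e⁻) = Q/F = 12410 / 96500 = 0.1286 mol.
2 electrons are transferred per H₂ molecule, so n(H₂) = 0.1286 / 2 = 0.06431 mol.
V = n × V_m = 0.06431 × 22.4 = 1.44 L.

1.44 L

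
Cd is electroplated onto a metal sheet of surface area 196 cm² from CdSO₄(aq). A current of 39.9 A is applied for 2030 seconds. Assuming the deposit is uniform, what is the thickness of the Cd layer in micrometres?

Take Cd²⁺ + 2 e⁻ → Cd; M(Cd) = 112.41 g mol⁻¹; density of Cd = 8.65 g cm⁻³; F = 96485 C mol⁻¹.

Q = I·t = 39.90 × 2030.0 = 81000 C; n(e⁻) = 0.8395 mol.
n(Cd) = n(e⁻)/2 = 0.4197 mol, so m = 0.4197 × 112.41 = 47.18 g.
Volume = m/ρ = 47.18 / 8.65 = 5.455 cm³.
Thickness = V/A = 5.455 / 196 = 0.0278 cm = 278 μm.

278 μm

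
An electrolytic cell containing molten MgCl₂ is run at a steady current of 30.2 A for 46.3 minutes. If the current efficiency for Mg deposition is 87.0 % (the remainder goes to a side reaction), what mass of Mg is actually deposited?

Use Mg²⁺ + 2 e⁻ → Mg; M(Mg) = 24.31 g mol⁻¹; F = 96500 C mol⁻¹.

9.19 g

Q = I·t = 30.20 × 2778.0 = 83900 C.
n(e⁻) = 83900/96500 = 0.8694 mol; theoretically n(Mg) = 0.8694/2 = 0.4347 mol, m_theo = 10.57 g.
At 87.0 % efficiency, m_actual = 0.870 × 10.57 = 9.19 g.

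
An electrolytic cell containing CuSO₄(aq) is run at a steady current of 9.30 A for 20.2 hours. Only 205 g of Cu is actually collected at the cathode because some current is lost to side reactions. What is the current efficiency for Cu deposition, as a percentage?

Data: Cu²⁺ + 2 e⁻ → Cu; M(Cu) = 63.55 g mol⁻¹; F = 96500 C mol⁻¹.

Q = I·t = 9.300 × 72720 = 676300 C; n(e⁻) = 676300/96500 = 7.008 mol.
Theoretical n(Cu) = n(e⁻)/2 = 3.504 mol, i.e. m_theo = 3.504 × 63.55 = 222.7 g.
Efficiency = m_actual / m_theo = 205 / 222.7 = 92.1 %.

92.1 %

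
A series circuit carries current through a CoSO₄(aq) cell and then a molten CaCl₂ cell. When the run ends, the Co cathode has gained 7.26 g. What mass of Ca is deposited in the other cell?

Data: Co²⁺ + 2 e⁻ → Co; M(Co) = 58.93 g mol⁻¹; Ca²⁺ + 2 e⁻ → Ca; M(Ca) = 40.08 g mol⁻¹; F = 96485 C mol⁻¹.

4.94 g

n(Co) = 7.26 / 58.93 = 0.1232 mol.
Since Co²⁺ + 2 e⁻ → Co, n(e⁻) passed = 2 × 0.1232 = 0.2464 mol.
Cells in series carry the same charge, so the same 0.2464 mol of electrons passes through cell 2.
Ca²⁺ + 2 e⁻ → Ca, so n(Ca) = 0.2464 / 2 = 0.1232 mol.
m(Ca) = 0.1232 × 40.08 = 4.94 g.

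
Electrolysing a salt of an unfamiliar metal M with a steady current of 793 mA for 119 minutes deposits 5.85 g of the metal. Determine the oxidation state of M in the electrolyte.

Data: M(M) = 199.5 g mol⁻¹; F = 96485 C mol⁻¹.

Q = I·t = 0.7930 A × 7140.0 s = 5662 C, so n(e⁻) = 5662/96485 = 0.05868 mol.
n(M) deposited = 5.85 / 199.5 = 0.02932 mol.
Electrons per atom = n(e⁻)/n(M) = 0.05868 / 0.02932 = 2.00 ≈ 2, so the ion is M²⁺.

+2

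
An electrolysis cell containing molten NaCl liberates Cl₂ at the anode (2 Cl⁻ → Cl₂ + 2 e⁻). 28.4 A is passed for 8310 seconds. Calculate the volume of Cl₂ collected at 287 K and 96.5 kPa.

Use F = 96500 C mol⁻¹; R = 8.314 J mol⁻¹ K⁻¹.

Q = I·t = 28.40 A × 8310.0 s = 236000 C.
n(e⁻) = Q/F = 236000 / 96500 = 2.446 mol.
2 electrons are transferred per Cl₂ molecule, so n(Cl₂) = 2.446 / 2 = 1.223 mol.
V = nRT/P = (1.223 × 8.314 × 287) / (96.5 × 10³ Pa) = 0.0302 m³ = 30.2 L.

30.2 L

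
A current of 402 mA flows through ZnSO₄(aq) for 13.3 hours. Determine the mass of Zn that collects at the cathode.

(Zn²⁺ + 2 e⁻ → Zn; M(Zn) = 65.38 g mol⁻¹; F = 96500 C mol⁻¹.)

Q = I·t = 0.4020 A × 47880 s = 19250 C.
n(e⁻) = Q/F = 19250 / 96500 = 0.1995 mol.
Zn²⁺ + 2 e⁻ → Zn, so n(Zn) = n(e⁻)/2 = 0.09973 mol.
m = n·M = 0.09973 × 65.38 = 6.52 g.

6.52 g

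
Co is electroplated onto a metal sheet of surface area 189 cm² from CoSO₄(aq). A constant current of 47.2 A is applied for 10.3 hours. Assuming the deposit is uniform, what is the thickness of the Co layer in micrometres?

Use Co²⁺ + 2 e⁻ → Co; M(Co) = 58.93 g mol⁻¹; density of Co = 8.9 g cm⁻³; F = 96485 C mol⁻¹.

3180 μm

Q = I·t = 47.20 × 37080 = 1750000 C; n(e⁻) = 18.14 mol.
n(Co) = n(e⁻)/2 = 9.070 mol, so m = 9.070 × 58.93 = 534.5 g.
Volume = m/ρ = 534.5 / 8.9 = 60.05 cm³.
Thickness = V/A = 60.05 / 189 = 0.318 cm = 3180 μm.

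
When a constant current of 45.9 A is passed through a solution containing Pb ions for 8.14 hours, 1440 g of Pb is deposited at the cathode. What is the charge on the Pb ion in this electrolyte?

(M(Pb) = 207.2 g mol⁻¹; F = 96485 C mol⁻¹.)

Q = I·t = 45.90 A × 29304 s = 1345000 C, so n(e⁻) = 1345000/96485 = 13.94 mol.
n(Pb) deposited = 1440 / 207.2 = 6.950 mol.
Electrons per atom = n(e⁻)/n(Pb) = 13.94 / 6.950 = 2.01 ≈ 2, so the ion is Pb²⁺.

+2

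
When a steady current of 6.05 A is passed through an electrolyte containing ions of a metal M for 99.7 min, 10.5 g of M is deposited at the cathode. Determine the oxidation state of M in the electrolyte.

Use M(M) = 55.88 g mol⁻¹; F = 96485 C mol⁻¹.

Q = I·t = 6.050 A × 5982.0 s = 36190 C, so n(e⁻) = 36190/96485 = 0.3751 mol.
n(M) deposited = 10.5 / 55.88 = 0.1879 mol.
Electrons per atom = n(e⁻)/n(M) = 0.3751 / 0.1879 = 2.00 ≈ 2, so the ion is M²⁺.

+2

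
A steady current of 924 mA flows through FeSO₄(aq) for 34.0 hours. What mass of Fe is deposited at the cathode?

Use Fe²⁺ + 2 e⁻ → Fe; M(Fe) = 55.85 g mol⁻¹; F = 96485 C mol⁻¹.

Q = I·t = 0.9240 A × 122400 s = 113100 C.
n(e⁻) = Q/F = 113100 / 96485 = 1.172 mol.
Fe²⁺ + 2 e⁻ → Fe, so n(Fe) = n(e⁻)/2 = 0.5861 mol.
m = n·M = 0.5861 × 55.85 = 32.7 g.

32.7 g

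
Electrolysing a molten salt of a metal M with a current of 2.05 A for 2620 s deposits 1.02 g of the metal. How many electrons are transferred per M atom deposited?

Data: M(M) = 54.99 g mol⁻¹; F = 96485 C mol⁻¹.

Q = I·t = 2.050 A × 2620.0 s = 5371 C, so n(e⁻) = 5371/96485 = 0.05567 mol.
n(M) deposited = 1.02 / 54.99 = 0.01855 mol.
Electrons per atom = n(e⁻)/n(M) = 0.05567 / 0.01855 = 3.00 ≈ 3, so the ion is M³⁺.

3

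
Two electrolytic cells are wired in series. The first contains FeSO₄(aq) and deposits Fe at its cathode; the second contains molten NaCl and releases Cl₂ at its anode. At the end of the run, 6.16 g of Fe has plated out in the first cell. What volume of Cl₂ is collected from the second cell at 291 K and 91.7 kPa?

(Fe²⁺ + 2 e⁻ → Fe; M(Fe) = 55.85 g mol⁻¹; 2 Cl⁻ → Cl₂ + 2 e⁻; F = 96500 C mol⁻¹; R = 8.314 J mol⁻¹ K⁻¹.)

2.91 L

n(Fe) = 6.16 / 55.85 = 0.1103 mol, so n(e⁻) = 2 × 0.1103 = 0.2206 mol.
The cells are in series, so the same 0.2206 mol of electrons passes through the second cell.
2 Cl⁻ → Cl₂ + 2 e⁻ — 2 mol e⁻ per mol Cl₂, so n(Cl₂) = 0.2206/2 = 0.1103 mol.
V = nRT/P = (0.1103 × 8.314 × 291) / (91.7 × 10³) = 0.00291 m³ = 2.91 L.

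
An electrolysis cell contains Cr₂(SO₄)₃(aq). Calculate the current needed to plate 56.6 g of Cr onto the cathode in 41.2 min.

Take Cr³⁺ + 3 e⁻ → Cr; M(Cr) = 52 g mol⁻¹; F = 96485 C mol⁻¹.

127 A

n(Cr) = 56.6 / 52 = 1.088 mol.
n(e⁻) = 3 × 1.088 = 3.265 mol.
Q = n(e⁻)·F = 3.265 × 96485 = 315100 C.
I = Q/t = 315100 / 2472.0 s = 127 A.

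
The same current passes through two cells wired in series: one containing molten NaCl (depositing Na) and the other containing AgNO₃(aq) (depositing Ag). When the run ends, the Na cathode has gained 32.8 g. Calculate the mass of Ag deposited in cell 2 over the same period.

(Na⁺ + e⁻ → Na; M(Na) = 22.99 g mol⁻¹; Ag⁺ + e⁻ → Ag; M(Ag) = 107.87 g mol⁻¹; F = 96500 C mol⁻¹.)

n(Na) = 32.8 / 22.99 = 1.427 mol.
Since Na⁺ + e⁻ → Na, n(e⁻) passed = 1 × 1.427 = 1.427 mol.
Cells in series carry the same charge, so the same 1.427 mol of electrons passes through cell 2.
Ag⁺ + e⁻ → Ag, so n(Ag) = 1.427 / 1 = 1.427 mol.
m(Ag) = 1.427 × 107.87 = 154 g.

154 g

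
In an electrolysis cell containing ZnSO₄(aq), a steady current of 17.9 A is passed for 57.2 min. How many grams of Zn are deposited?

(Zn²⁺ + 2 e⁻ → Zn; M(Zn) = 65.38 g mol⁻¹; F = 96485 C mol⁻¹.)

Q = I·t = 17.90 A × 3432.0 s = 61430 C.
n(e⁻) = Q/F = 61430 / 96485 = 0.6367 mol.
Zn²⁺ + 2 e⁻ → Zn, so n(Zn) = n(e⁻)/2 = 0.3184 mol.
m = n·M = 0.3184 × 65.38 = 20.8 g.

20.8 g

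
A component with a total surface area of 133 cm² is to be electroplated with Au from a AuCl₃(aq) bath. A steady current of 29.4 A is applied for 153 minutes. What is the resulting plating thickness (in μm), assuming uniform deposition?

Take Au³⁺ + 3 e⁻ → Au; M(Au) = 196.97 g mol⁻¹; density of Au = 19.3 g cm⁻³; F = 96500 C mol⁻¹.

715 μm

Q = I·t = 29.40 × 9180.0 = 269900 C; n(e⁻) = 2.797 mol.
n(Au) = n(e⁻)/3 = 0.9323 mol, so m = 0.9323 × 196.97 = 183.6 g.
Volume = m/ρ = 183.6 / 19.3 = 9.514 cm³.
Thickness = V/A = 9.514 / 133 = 0.0715 cm = 715 μm.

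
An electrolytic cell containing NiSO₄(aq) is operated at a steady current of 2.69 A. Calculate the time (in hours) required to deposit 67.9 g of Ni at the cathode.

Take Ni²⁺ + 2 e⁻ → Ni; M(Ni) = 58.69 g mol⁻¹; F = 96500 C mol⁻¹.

23.1 h

n(Ni) = m/M = 67.9 / 58.69 = 1.157 mol.
Each Ni atom requires 2 electrons, so n(e⁻) = 2 × 1.157 = 2.314 mol.
Q = n(e⁻)·F = 2.314 × 96500 = 223300 C.
t = Q/I = 223300 / 2.690 A = 83010 s = 23.1 h.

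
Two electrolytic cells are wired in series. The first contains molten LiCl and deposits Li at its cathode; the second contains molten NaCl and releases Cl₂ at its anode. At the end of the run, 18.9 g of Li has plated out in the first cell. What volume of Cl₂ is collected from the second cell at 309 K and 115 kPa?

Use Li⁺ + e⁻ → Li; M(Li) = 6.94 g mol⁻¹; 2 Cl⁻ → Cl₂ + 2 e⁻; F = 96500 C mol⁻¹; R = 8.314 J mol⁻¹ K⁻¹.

30.4 L

n(Li) = 18.9 / 6.94 = 2.723 mol, so n(e⁻) = 1 × 2.723 = 2.723 mol.
The cells are in series, so the same 2.723 mol of electrons passes through the second cell.
2 Cl⁻ → Cl₂ + 2 e⁻ — 2 mol e⁻ per mol Cl₂, so n(Cl₂) = 2.723/2 = 1.362 mol.
V = nRT/P = (1.362 × 8.314 × 309) / (115 × 10³) = 0.0304 m³ = 30.4 L.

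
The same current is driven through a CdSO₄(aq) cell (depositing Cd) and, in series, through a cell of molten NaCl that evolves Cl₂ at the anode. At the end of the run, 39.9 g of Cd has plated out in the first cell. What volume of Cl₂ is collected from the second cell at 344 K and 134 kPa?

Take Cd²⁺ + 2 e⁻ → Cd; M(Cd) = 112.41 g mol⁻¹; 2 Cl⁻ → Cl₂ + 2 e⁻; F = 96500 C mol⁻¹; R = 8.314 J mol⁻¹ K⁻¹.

n(Cd) = 39.9 / 112.41 = 0.3550 mol, so n(e⁻) = 2 × 0.3550 = 0.7099 mol.
The cells are in series, so the same 0.7099 mol of electrons passes through the second cell.
2 Cl⁻ → Cl₂ + 2 e⁻ — 2 mol e⁻ per mol Cl₂, so n(Cl₂) = 0.7099/2 = 0.3550 mol.
V = nRT/P = (0.3550 × 8.314 × 344) / (134 × 10³) = 0.00758 m³ = 7.58 L.

7.58 L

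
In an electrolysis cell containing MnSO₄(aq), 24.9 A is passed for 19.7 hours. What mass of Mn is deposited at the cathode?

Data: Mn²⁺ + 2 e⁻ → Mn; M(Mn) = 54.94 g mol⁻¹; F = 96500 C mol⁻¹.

Q = I·t = 24.90 A × 70920 s = 1766000 C.
n(e⁻) = Q/F = 1766000 / 96500 = 18.30 mol.
Mn²⁺ + 2 e⁻ → Mn, so n(Mn) = n(e⁻)/2 = 9.150 mol.
m = n·M = 9.150 × 54.94 = 503 g.

503 g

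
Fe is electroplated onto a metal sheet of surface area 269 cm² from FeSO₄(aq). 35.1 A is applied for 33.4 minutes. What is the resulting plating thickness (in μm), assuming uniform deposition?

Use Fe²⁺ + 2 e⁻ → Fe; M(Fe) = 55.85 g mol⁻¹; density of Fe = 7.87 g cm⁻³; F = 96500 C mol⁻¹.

Q = I·t = 35.10 × 2004.0 = 70340 C; n(e⁻) = 0.7289 mol.
n(Fe) = n(e⁻)/2 = 0.3645 mol, so m = 0.3645 × 55.85 = 20.35 g.
Volume = m/ρ = 20.35 / 7.87 = 2.586 cm³.
Thickness = V/A = 2.586 / 269 = 0.00961 cm = 96.1 μm.

96.1 μm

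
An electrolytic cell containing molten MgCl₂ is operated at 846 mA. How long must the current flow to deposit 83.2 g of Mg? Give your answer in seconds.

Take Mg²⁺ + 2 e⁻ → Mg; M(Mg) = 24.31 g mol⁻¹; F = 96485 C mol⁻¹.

n(Mg) = m/M = 83.2 / 24.31 = 3.422 mol.
Each Mg atom requires 2 electrons, so n(e⁻) = 2 × 3.422 = 6.845 mol.
Q = n(e⁻)·F = 6.845 × 96485 = 660400 C.
t = Q/I = 660400 / 0.8460 A = 780700 s.

7.81 × 10⁵ s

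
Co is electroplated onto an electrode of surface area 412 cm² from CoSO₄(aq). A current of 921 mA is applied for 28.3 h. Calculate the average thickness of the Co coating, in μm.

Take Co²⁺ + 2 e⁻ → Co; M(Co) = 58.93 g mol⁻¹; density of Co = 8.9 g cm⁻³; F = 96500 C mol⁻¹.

Q = I·t = 0.9210 × 101880 = 93830 C; n(e⁻) = 0.9723 mol.
n(Co) = n(e⁻)/2 = 0.4862 mol, so m = 0.4862 × 58.93 = 28.65 g.
Volume = m/ρ = 28.65 / 8.9 = 3.219 cm³.
Thickness = V/A = 3.219 / 412 = 0.00781 cm = 78.1 μm.

78.1 μm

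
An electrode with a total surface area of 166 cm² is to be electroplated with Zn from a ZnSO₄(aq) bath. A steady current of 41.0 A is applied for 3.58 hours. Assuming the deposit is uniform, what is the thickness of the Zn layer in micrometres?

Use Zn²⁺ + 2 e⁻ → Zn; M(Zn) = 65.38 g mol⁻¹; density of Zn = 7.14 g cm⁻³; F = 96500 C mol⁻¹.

Q = I·t = 41.00 × 12888 = 528400 C; n(e⁻) = 5.476 mol.
n(Zn) = n(e⁻)/2 = 2.738 mol, so m = 2.738 × 65.38 = 179.0 g.
Volume = m/ρ = 179.0 / 7.14 = 25.07 cm³.
Thickness = V/A = 25.07 / 166 = 0.151 cm = 1510 μm.

1510 μm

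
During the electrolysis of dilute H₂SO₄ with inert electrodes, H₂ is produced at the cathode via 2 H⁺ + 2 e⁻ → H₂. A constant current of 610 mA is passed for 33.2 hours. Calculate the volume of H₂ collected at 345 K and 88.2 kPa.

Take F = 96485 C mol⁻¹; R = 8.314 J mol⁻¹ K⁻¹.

Q = I·t = 0.6100 A × 119520 s = 72910 C.
n(e⁻) = Q/F = 72910 / 96485 = 0.7556 mol.
2 electrons are transferred per H₂ molecule, so n(H₂) = 0.7556 / 2 = 0.3778 mol.
V = nRT/P = (0.3778 × 8.314 × 345) / (88.2 × 10³ Pa) = 0.0123 m³ = 12.3 L.

12.3 L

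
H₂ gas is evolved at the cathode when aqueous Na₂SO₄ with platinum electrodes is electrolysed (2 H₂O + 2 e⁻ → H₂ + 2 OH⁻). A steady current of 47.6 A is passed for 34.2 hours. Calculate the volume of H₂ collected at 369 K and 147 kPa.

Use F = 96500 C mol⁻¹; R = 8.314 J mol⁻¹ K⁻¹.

Q = I·t = 47.60 A × 123120 s = 5861000 C.
n(e⁻) = Q/F = 5861000 / 96500 = 60.73 mol.
2 electrons are transferred per H₂ molecule, so n(H₂) = 60.73 / 2 = 30.37 mol.
V = nRT/P = (30.37 × 8.314 × 369) / (147 × 10³ Pa) = 0.634 m³ = 634 L.

634 L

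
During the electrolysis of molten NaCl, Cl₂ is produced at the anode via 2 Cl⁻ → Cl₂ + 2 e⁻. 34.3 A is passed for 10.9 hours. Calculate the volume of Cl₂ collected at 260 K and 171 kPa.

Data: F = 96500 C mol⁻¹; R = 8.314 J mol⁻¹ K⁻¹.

88.2 L

Q = I·t = 34.30 A × 39240 s = 1346000 C.
n(e⁻) = Q/F = 1346000 / 96500 = 13.95 mol.
2 electrons are transferred per Cl₂ molecule, so n(Cl₂) = 13.95 / 2 = 6.974 mol.
V = nRT/P = (6.974 × 8.314 × 260) / (171 × 10³ Pa) = 0.0882 m³ = 88.2 L.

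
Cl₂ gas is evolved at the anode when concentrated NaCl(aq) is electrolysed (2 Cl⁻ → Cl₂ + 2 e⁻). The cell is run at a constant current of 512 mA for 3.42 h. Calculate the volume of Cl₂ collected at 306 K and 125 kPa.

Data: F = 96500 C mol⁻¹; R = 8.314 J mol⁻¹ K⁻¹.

0.665 L

Q = I·t = 0.5120 A × 12312 s = 6304 C.
n(e⁻) = Q/F = 6304 / 96500 = 0.06532 mol.
2 electrons are transferred per Cl₂ molecule, so n(Cl₂) = 0.06532 / 2 = 0.03266 mol.
V = nRT/P = (0.03266 × 8.314 × 306) / (125 × 10³ Pa) = 6.65 × 10⁻⁴ m³ = 0.665 L.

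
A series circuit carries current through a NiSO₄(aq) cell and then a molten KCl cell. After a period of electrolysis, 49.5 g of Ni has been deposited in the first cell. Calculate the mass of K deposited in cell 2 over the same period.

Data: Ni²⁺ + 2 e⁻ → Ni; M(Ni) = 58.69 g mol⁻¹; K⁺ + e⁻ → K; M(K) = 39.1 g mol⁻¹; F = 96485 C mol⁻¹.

n(Ni) = 49.5 / 58.69 = 0.8434 mol.
Since Ni²⁺ + 2 e⁻ → Ni, n(e⁻) passed = 2 × 0.8434 = 1.687 mol.
Cells in series carry the same charge, so the same 1.687 mol of electrons passes through cell 2.
K⁺ + e⁻ → K, so n(K) = 1.687 / 1 = 1.687 mol.
m(K) = 1.687 × 39.1 = 66.0 g.

66.0 g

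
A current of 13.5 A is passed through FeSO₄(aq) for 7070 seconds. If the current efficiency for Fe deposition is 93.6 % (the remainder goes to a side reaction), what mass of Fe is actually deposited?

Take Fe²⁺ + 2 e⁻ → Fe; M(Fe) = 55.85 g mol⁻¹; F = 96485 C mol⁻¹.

Q = I·t = 13.50 × 7070.0 = 95440 C.
n(e⁻) = 95440/96485 = 0.9892 mol; theoretically n(Fe) = 0.9892/2 = 0.4946 mol, m_theo = 27.62 g.
At 93.6 % efficiency, m_actual = 0.936 × 27.62 = 25.9 g.

25.9 g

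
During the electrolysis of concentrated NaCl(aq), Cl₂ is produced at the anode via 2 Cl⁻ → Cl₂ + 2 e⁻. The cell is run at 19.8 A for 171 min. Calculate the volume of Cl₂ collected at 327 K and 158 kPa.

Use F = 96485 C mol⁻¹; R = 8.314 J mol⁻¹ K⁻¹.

18.1 L

Q = I·t = 19.80 A × 10260 s = 203100 C.
n(e⁻) = Q/F = 203100 / 96485 = 2.105 mol.
2 electrons are transferred per Cl₂ molecule, so n(Cl₂) = 2.105 / 2 = 1.053 mol.
V = nRT/P = (1.053 × 8.314 × 327) / (158 × 10³ Pa) = 0.0181 m³ = 18.1 L.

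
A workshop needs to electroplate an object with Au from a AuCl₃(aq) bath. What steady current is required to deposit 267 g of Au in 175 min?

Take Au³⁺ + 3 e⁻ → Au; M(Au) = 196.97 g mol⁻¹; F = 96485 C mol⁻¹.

37.4 A

n(Au) = 267 / 196.97 = 1.356 mol.
n(e⁻) = 3 × 1.356 = 4.067 mol.
Q = n(e⁻)·F = 4.067 × 96485 = 392400 C.
I = Q/t = 392400 / 10500 s = 37.4 A.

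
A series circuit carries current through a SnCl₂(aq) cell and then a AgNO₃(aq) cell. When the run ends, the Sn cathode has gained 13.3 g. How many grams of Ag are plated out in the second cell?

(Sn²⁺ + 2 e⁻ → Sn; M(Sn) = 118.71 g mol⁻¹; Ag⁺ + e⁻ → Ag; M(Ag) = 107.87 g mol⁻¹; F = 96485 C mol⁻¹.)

n(Sn) = 13.3 / 118.71 = 0.1120 mol.
Since Sn²⁺ + 2 e⁻ → Sn, n(e⁻) passed = 2 × 0.1120 = 0.2241 mol.
Cells in series carry the same charge, so the same 0.2241 mol of electrons passes through cell 2.
Ag⁺ + e⁻ → Ag, so n(Ag) = 0.2241 / 1 = 0.2241 mol.
m(Ag) = 0.2241 × 107.87 = 24.2 g.

24.2 g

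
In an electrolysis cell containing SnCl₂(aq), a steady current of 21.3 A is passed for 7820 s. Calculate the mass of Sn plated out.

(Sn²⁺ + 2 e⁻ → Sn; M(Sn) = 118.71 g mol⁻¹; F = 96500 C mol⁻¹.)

Q = I·t = 21.30 A × 7820.0 s = 166600 C.
n(e⁻) = Q/F = 166600 / 96500 = 1.726 mol.
Sn²⁺ + 2 e⁻ → Sn, so n(Sn) = n(e⁻)/2 = 0.8630 mol.
m = n·M = 0.8630 × 118.71 = 102 g.

102 g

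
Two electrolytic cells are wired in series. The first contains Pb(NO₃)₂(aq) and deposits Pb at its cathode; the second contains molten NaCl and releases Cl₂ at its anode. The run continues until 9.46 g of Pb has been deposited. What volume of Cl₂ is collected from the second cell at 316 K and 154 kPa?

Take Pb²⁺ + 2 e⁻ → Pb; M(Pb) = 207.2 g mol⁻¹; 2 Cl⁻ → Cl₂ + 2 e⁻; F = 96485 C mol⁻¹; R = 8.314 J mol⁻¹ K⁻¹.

0.779 L

n(Pb) = 9.46 / 207.2 = 0.04566 mol, so n(e⁻) = 2 × 0.04566 = 0.09131 mol.
The cells are in series, so the same 0.09131 mol of electrons passes through the second cell.
2 Cl⁻ → Cl₂ + 2 e⁻ — 2 mol e⁻ per mol Cl₂, so n(Cl₂) = 0.09131/2 = 0.04566 mol.
V = nRT/P = (0.04566 × 8.314 × 316) / (154 × 10³) = 7.79 × 10⁻⁴ m³ = 0.779 L.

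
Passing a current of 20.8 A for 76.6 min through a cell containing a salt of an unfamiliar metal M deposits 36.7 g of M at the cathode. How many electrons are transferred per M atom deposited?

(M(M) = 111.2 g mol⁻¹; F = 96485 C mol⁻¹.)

Q = I·t = 20.80 A × 4596.0 s = 95600 C, so n(e⁻) = 95600/96485 = 0.9908 mol.
n(M) deposited = 36.7 / 111.2 = 0.3300 mol.
Electrons per atom = n(e⁻)/n(M) = 0.9908 / 0.3300 = 3.00 ≈ 3, so the ion is M³⁺.

3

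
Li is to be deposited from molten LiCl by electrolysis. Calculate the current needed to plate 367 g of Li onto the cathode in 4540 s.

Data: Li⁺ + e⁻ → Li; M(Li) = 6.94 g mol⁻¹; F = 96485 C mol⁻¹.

n(Li) = 367 / 6.94 = 52.88 mol.
n(e⁻) = 1 × 52.88 = 52.88 mol.
Q = n(e⁻)·F = 52.88 × 96485 = 5102000 C.
I = Q/t = 5102000 / 4540.0 s = 1120 A.

1120 A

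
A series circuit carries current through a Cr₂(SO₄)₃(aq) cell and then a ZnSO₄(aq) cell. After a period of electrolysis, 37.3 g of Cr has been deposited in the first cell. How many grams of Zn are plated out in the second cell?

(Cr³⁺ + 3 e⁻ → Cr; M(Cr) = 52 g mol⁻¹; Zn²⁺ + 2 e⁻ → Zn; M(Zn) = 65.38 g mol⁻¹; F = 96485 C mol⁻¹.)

n(Cr) = 37.3 / 52 = 0.7173 mol.
Since Cr³⁺ + 3 e⁻ → Cr, n(e⁻) passed = 3 × 0.7173 = 2.152 mol.
Cells in series carry the same charge, so the same 2.152 mol of electrons passes through cell 2.
Zn²⁺ + 2 e⁻ → Zn, so n(Zn) = 2.152 / 2 = 1.076 mol.
m(Zn) = 1.076 × 65.38 = 70.3 g.

70.3 g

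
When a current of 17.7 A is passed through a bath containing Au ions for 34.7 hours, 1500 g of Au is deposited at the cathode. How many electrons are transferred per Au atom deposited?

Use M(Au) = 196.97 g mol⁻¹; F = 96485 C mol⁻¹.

3

Q = I·t = 17.70 A × 124920 s = 2211000 C, so n(e⁻) = 2211000/96485 = 22.92 mol.
n(Au) deposited = 1500 / 196.97 = 7.615 mol.
Electrons per atom = n(e⁻)/n(Au) = 22.92 / 7.615 = 3.01 ≈ 3, so the ion is Au³⁺.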